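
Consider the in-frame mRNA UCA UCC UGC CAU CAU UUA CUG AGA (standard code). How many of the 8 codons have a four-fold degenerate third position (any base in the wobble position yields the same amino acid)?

3

Codon 1 UCA (Ser): third position 4-fold.
Codon 2 UCC (Ser): third position 4-fold.
Codon 3 UGC (Cys): third position 2-fold.
Codon 4 CAU (His): third position 2-fold.
Codon 5 CAU (His): third position 2-fold.
Codon 6 UUA (Leu): third position 2-fold.
Codon 7 CUG (Leu): third position 4-fold.
Codon 8 AGA (Arg): third position 2-fold.
Four-fold degenerate third positions: 3.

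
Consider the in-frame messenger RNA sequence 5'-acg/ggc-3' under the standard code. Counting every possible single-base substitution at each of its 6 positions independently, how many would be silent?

Codon 1 (ACG, Thr): 3 synonymous substitutions.
Codon 2 (GGC, Gly): 3 synonymous substitutions.
Total: 3 + 3 = 6.

6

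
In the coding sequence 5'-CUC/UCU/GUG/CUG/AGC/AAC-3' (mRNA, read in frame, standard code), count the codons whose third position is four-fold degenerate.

4

Codon 1 CUC (Leu): third position 4-fold.
Codon 2 UCU (Ser): third position 4-fold.
Codon 3 GUG (Val): third position 4-fold.
Codon 4 CUG (Leu): third position 4-fold.
Codon 5 AGC (Ser): third position 2-fold.
Codon 6 AAC (Asn): third position 2-fold.
Four-fold degenerate third positions: 4.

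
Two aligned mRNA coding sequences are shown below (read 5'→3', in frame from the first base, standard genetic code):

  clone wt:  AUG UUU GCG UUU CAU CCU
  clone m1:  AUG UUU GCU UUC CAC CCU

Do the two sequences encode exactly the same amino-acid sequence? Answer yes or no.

Codon 1: AUG Met / AUG Met — identical.
Codon 2: UUU Phe / UUU Phe — identical.
Codon 3: GCG Ala / GCU Ala — synonymous.
Codon 4: UUU Phe / UUC Phe — synonymous.
Codon 5: CAU His / CAC His — synonymous.
Codon 6: CCU Pro / CCU Pro — identical.
Nonsynonymous differences: 0 → same protein.

yes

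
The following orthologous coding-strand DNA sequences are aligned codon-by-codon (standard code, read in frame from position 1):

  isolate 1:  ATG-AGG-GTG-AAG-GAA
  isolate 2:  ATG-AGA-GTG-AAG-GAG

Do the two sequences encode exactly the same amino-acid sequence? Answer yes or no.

yes

Codon 1: ATG Met / ATG Met — identical.
Codon 2: AGG Arg / AGA Arg — synonymous.
Codon 3: GTG Val / GTG Val — identical.
Codon 4: AAG Lys / AAG Lys — identical.
Codon 5: GAA Glu / GAG Glu — synonymous.
Nonsynonymous differences: 0 → same protein.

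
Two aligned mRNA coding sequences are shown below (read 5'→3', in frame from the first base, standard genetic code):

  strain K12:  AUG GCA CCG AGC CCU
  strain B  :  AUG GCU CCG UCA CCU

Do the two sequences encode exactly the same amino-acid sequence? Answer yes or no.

Codon 1: AUG Met / AUG Met — identical.
Codon 2: GCA Ala / GCU Ala — synonymous.
Codon 3: CCG Pro / CCG Pro — identical.
Codon 4: AGC Ser / UCA Ser — synonymous.
Codon 5: CCU Pro / CCU Pro — identical.
Nonsynonymous differences: 0 → same protein.

yes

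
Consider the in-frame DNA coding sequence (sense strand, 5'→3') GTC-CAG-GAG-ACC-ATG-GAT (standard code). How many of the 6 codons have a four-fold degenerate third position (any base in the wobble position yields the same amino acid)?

2

Codon 1 GTC (Val): third position 4-fold.
Codon 2 CAG (Gln): third position 2-fold.
Codon 3 GAG (Glu): third position 2-fold.
Codon 4 ACC (Thr): third position 4-fold.
Codon 5 ATG (Met): third position 1-fold.
Codon 6 GAT (Asp): third position 2-fold.
Four-fold degenerate third positions: 2.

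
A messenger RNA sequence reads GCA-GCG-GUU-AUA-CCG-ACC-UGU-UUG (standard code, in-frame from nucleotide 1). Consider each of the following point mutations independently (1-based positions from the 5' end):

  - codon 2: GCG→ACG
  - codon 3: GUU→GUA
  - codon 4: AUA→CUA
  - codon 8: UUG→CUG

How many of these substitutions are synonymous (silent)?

Codon 2: GCG (Ala) → ACG (Thr) — missense.
Codon 3: GUU (Val) → GUA (Val) — synonymous.
Codon 4: AUA (Ile) → CUA (Leu) — missense.
Codon 8: UUG (Leu) → CUG (Leu) — synonymous.
Synonymous: 2 of 4.

2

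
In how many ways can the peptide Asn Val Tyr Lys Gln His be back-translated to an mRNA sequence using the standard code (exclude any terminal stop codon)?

128

Asn: 2 codons.
Val: 4 codons.
Tyr: 2 codons.
Lys: 2 codons.
Gln: 2 codons.
His: 2 codons.
2 × 4 × 2 × 2 × 2 × 2 = 128.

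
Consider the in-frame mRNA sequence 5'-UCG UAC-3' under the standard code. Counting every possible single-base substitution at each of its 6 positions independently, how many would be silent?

Codon 1 (UCG, Ser): 3 synonymous substitutions.
Codon 2 (UAC, Tyr): 1 synonymous substitution.
Total: 3 + 1 = 4.

4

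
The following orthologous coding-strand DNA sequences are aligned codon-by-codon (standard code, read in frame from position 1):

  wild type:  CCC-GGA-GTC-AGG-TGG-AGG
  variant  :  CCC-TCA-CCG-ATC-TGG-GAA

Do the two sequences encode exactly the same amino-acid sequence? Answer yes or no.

no

Codon 1: CCC Pro / CCC Pro — identical.
Codon 2: GGA Gly / TCA Ser — nonsynonymous.
Codon 3: GTC Val / CCG Pro — nonsynonymous.
Codon 4: AGG Arg / ATC Ile — nonsynonymous.
Codon 5: TGG Trp / TGG Trp — identical.
Codon 6: AGG Arg / GAA Glu — nonsynonymous.
Nonsynonymous differences: 4 → different protein.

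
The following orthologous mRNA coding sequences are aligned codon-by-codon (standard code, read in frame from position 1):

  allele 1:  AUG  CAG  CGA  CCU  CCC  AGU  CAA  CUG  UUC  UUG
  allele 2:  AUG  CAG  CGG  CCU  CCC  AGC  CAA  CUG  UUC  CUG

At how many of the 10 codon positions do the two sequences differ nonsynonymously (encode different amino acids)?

0

Codon 1: AUG Met / AUG Met — identical.
Codon 2: CAG Gln / CAG Gln — identical.
Codon 3: CGA Arg / CGG Arg — synonymous.
Codon 4: CCU Pro / CCU Pro — identical.
Codon 5: CCC Pro / CCC Pro — identical.
Codon 6: AGU Ser / AGC Ser — synonymous.
Codon 7: CAA Gln / CAA Gln — identical.
Codon 8: CUG Leu / CUG Leu — identical.
Codon 9: UUC Phe / UUC Phe — identical.
Codon 10: UUG Leu / CUG Leu — synonymous.
Nonsynonymous differences: 0.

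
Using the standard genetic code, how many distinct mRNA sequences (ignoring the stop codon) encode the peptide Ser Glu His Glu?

Ser: 6 codons.
Glu: 2 codons.
His: 2 codons.
Glu: 2 codons.
6 × 2 × 2 × 2 = 48.

48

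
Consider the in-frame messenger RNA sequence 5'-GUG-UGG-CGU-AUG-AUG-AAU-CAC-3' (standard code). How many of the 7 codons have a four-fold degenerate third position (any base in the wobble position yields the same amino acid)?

Codon 1 GUG (Val): third position 4-fold.
Codon 2 UGG (Trp): third position 1-fold.
Codon 3 CGU (Arg): third position 4-fold.
Codon 4 AUG (Met): third position 1-fold.
Codon 5 AUG (Met): third position 1-fold.
Codon 6 AAU (Asn): third position 2-fold.
Codon 7 CAC (His): third position 2-fold.
Four-fold degenerate third positions: 2.

2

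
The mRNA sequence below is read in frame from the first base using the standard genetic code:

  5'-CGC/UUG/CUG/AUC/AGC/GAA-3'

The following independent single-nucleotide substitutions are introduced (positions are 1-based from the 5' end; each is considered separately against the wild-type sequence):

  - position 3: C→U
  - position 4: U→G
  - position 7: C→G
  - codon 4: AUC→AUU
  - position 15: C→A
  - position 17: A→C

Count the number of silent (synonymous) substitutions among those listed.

2

Codon 1: CGC (Arg) → CGU (Arg) — synonymous.
Codon 2: UUG (Leu) → GUG (Val) — missense.
Codon 3: CUG (Leu) → GUG (Val) — missense.
Codon 4: AUC (Ile) → AUU (Ile) — synonymous.
Codon 5: AGC (Ser) → AGA (Arg) — missense.
Codon 6: GAA (Glu) → GCA (Ala) — missense.
Synonymous: 2 of 6.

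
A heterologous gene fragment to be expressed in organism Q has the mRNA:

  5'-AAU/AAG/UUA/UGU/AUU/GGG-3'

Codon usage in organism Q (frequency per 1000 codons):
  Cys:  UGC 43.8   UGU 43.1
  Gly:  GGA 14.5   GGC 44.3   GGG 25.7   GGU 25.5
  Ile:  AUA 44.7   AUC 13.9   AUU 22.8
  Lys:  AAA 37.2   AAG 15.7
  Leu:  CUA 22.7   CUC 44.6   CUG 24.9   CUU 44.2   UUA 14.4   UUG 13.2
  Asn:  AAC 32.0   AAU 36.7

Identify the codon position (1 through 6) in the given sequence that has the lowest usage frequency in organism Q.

Codon 1 AAU (Asn): 36.7 per 1000.
Codon 2 AAG (Lys): 15.7 per 1000.
Codon 3 UUA (Leu): 14.4 per 1000.
Codon 4 UGU (Cys): 43.1 per 1000.
Codon 5 AUU (Ile): 22.8 per 1000.
Codon 6 GGG (Gly): 25.7 per 1000.
Lowest frequency is 14.4 at codon 3.

3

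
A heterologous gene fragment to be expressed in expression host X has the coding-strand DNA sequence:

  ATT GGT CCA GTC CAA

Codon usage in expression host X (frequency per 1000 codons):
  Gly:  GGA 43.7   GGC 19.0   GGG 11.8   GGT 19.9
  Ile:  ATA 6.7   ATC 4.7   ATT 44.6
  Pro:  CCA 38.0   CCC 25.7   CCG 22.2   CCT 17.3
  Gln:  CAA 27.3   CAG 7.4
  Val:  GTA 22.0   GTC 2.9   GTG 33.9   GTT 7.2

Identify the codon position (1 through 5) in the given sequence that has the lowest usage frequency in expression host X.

4

Codon 1 ATT (Ile): 44.6 per 1000.
Codon 2 GGT (Gly): 19.9 per 1000.
Codon 3 CCA (Pro): 38.0 per 1000.
Codon 4 GTC (Val): 2.9 per 1000.
Codon 5 CAA (Gln): 27.3 per 1000.
Lowest frequency is 2.9 at codon 4.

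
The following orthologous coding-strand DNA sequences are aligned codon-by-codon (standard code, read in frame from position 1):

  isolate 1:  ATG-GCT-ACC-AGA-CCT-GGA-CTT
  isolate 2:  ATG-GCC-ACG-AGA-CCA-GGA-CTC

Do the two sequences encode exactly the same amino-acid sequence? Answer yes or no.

Codon 1: ATG Met / ATG Met — identical.
Codon 2: GCT Ala / GCC Ala — synonymous.
Codon 3: ACC Thr / ACG Thr — synonymous.
Codon 4: AGA Arg / AGA Arg — identical.
Codon 5: CCT Pro / CCA Pro — synonymous.
Codon 6: GGA Gly / GGA Gly — identical.
Codon 7: CTT Leu / CTC Leu — synonymous.
Nonsynonymous differences: 0 → same protein.

yes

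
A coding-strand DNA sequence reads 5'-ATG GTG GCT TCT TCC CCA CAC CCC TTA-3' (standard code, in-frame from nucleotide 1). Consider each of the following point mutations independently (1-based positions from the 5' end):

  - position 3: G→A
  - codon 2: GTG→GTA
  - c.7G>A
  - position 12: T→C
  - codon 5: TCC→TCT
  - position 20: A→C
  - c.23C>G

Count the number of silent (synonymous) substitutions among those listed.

Codon 1: ATG (Met) → ATA (Ile) — missense.
Codon 2: GTG (Val) → GTA (Val) — synonymous.
Codon 3: GCT (Ala) → ACT (Thr) — missense.
Codon 4: TCT (Ser) → TCC (Ser) — synonymous.
Codon 5: TCC (Ser) → TCT (Ser) — synonymous.
Codon 7: CAC (His) → CCC (Pro) — missense.
Codon 8: CCC (Pro) → CGC (Arg) — missense.
Synonymous: 3 of 7.

3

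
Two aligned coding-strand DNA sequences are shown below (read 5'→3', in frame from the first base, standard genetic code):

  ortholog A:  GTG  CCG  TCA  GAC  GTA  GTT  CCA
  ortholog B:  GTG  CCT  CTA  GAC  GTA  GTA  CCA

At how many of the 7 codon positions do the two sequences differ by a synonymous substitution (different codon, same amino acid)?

Codon 1: GTG Val / GTG Val — identical.
Codon 2: CCG Pro / CCT Pro — synonymous.
Codon 3: TCA Ser / CTA Leu — nonsynonymous.
Codon 4: GAC Asp / GAC Asp — identical.
Codon 5: GTA Val / GTA Val — identical.
Codon 6: GTT Val / GTA Val — synonymous.
Codon 7: CCA Pro / CCA Pro — identical.
Synonymous differences: 2.

2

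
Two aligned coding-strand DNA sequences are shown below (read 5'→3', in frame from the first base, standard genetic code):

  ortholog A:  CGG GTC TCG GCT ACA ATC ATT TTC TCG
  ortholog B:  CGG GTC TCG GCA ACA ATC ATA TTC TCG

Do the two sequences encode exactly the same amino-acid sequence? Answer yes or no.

yes

Codon 1: CGG Arg / CGG Arg — identical.
Codon 2: GTC Val / GTC Val — identical.
Codon 3: TCG Ser / TCG Ser — identical.
Codon 4: GCT Ala / GCA Ala — synonymous.
Codon 5: ACA Thr / ACA Thr — identical.
Codon 6: ATC Ile / ATC Ile — identical.
Codon 7: ATT Ile / ATA Ile — synonymous.
Codon 8: TTC Phe / TTC Phe — identical.
Codon 9: TCG Ser / TCG Ser — identical.
Nonsynonymous differences: 0 → same protein.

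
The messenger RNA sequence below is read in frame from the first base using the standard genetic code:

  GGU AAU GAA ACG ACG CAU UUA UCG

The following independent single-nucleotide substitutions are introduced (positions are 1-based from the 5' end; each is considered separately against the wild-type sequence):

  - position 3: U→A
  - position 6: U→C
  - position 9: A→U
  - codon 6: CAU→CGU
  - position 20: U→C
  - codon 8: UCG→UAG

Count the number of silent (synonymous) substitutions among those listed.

Codon 1: GGU (Gly) → GGA (Gly) — synonymous.
Codon 2: AAU (Asn) → AAC (Asn) — synonymous.
Codon 3: GAA (Glu) → GAU (Asp) — missense.
Codon 6: CAU (His) → CGU (Arg) — missense.
Codon 7: UUA (Leu) → UCA (Ser) — missense.
Codon 8: UCG (Ser) → UAG (Stop) — nonsense.
Synonymous: 2 of 6.

2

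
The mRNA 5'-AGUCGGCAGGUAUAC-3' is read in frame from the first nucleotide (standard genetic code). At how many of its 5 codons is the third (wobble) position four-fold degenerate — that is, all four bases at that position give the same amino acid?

Codon 1 AGU (Ser): third position 2-fold.
Codon 2 CGG (Arg): third position 4-fold.
Codon 3 CAG (Gln): third position 2-fold.
Codon 4 GUA (Val): third position 4-fold.
Codon 5 UAC (Tyr): third position 2-fold.
Four-fold degenerate third positions: 2.

2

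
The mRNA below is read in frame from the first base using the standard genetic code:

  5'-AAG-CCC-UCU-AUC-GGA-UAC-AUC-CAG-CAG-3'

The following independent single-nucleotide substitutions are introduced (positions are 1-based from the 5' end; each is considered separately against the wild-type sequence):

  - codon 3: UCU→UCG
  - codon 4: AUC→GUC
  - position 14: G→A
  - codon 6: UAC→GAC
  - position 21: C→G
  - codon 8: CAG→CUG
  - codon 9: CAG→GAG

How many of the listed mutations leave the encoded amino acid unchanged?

1

Codon 3: UCU (Ser) → UCG (Ser) — synonymous.
Codon 4: AUC (Ile) → GUC (Val) — missense.
Codon 5: GGA (Gly) → GAA (Glu) — missense.
Codon 6: UAC (Tyr) → GAC (Asp) — missense.
Codon 7: AUC (Ile) → AUG (Met) — missense.
Codon 8: CAG (Gln) → CUG (Leu) — missense.
Codon 9: CAG (Gln) → GAG (Glu) — missense.
Synonymous: 1 of 7.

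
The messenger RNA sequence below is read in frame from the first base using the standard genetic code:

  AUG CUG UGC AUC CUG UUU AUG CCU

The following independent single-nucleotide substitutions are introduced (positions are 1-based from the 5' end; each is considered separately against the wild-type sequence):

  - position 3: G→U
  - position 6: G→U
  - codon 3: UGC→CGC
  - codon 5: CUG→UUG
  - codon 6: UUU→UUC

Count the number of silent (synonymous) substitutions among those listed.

Codon 1: AUG (Met) → AUU (Ile) — missense.
Codon 2: CUG (Leu) → CUU (Leu) — synonymous.
Codon 3: UGC (Cys) → CGC (Arg) — missense.
Codon 5: CUG (Leu) → UUG (Leu) — synonymous.
Codon 6: UUU (Phe) → UUC (Phe) — synonymous.
Synonymous: 3 of 5.

3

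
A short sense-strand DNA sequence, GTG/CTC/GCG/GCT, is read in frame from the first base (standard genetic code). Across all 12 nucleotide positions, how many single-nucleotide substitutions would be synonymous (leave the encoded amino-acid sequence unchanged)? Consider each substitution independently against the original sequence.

12

Codon 1 (GTG, Val): 3 synonymous substitutions.
Codon 2 (CTC, Leu): 3 synonymous substitutions.
Codon 3 (GCG, Ala): 3 synonymous substitutions.
Codon 4 (GCT, Ala): 3 synonymous substitutions.
Total: 3 + 3 + 3 + 3 = 12.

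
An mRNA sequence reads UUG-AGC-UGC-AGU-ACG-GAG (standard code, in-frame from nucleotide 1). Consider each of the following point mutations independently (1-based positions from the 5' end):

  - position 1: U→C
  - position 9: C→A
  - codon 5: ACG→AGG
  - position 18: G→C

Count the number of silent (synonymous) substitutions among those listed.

Codon 1: UUG (Leu) → CUG (Leu) — synonymous.
Codon 3: UGC (Cys) → UGA (Stop) — nonsense.
Codon 5: ACG (Thr) → AGG (Arg) — missense.
Codon 6: GAG (Glu) → GAC (Asp) — missense.
Synonymous: 1 of 4.

1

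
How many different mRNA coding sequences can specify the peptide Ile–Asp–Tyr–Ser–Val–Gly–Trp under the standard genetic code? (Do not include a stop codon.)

Ile: 3 codons.
Asp: 2 codons.
Tyr: 2 codons.
Ser: 6 codons.
Val: 4 codons.
Gly: 4 codons.
Trp: 1 codon.
3 × 2 × 2 × 6 × 4 × 4 × 1 = 1152.

1152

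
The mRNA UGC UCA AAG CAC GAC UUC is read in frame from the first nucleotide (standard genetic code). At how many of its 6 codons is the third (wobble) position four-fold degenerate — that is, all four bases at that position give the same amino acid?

Codon 1 UGC (Cys): third position 2-fold.
Codon 2 UCA (Ser): third position 4-fold.
Codon 3 AAG (Lys): third position 2-fold.
Codon 4 CAC (His): third position 2-fold.
Codon 5 GAC (Asp): third position 2-fold.
Codon 6 UUC (Phe): third position 2-fold.
Four-fold degenerate third positions: 1.

1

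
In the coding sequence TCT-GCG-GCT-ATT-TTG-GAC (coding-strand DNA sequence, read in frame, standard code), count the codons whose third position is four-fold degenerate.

3

Codon 1 TCT (Ser): third position 4-fold.
Codon 2 GCG (Ala): third position 4-fold.
Codon 3 GCT (Ala): third position 4-fold.
Codon 4 ATT (Ile): third position 3-fold.
Codon 5 TTG (Leu): third position 2-fold.
Codon 6 GAC (Asp): third position 2-fold.
Four-fold degenerate third positions: 3.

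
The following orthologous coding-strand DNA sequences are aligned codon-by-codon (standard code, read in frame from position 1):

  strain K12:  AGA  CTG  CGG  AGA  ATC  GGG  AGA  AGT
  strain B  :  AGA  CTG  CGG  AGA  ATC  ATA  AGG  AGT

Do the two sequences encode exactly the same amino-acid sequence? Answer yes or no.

Codon 1: AGA Arg / AGA Arg — identical.
Codon 2: CTG Leu / CTG Leu — identical.
Codon 3: CGG Arg / CGG Arg — identical.
Codon 4: AGA Arg / AGA Arg — identical.
Codon 5: ATC Ile / ATC Ile — identical.
Codon 6: GGG Gly / ATA Ile — nonsynonymous.
Codon 7: AGA Arg / AGG Arg — synonymous.
Codon 8: AGT Ser / AGT Ser — identical.
Nonsynonymous differences: 1 → different protein.

no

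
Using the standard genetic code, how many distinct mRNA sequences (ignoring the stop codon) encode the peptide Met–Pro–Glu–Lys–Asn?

Met: 1 codon.
Pro: 4 codons.
Glu: 2 codons.
Lys: 2 codons.
Asn: 2 codons.
1 × 4 × 2 × 2 × 2 = 32.

32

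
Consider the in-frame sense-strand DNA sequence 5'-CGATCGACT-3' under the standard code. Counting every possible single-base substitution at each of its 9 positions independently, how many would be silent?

Codon 1 (CGA, Arg): 4 synonymous substitutions.
Codon 2 (TCG, Ser): 3 synonymous substitutions.
Codon 3 (ACT, Thr): 3 synonymous substitutions.
Total: 4 + 3 + 3 = 10.

10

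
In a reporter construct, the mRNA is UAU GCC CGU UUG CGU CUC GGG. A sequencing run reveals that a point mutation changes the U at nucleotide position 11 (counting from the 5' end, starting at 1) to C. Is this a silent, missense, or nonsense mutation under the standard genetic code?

Position 11 falls in codon 4: UUG → Leu.
After the substitution the codon is UCG → Ser.
Leu ≠ Ser, so this is a missense mutation.

missense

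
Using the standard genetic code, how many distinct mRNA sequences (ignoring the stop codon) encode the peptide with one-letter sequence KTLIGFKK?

4608

Lys: 2 codons.
Thr: 4 codons.
Leu: 6 codons.
Ile: 3 codons.
Gly: 4 codons.
Phe: 2 codons.
Lys: 2 codons.
Lys: 2 codons.
2 × 4 × 6 × 3 × 4 × 2 × 2 × 2 = 4608.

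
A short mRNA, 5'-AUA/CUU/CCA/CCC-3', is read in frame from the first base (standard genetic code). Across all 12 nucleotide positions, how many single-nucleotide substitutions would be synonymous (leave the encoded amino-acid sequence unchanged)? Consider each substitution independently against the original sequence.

Codon 1 (AUA, Ile): 2 synonymous substitutions.
Codon 2 (CUU, Leu): 3 synonymous substitutions.
Codon 3 (CCA, Pro): 3 synonymous substitutions.
Codon 4 (CCC, Pro): 3 synonymous substitutions.
Total: 2 + 3 + 3 + 3 = 11.

11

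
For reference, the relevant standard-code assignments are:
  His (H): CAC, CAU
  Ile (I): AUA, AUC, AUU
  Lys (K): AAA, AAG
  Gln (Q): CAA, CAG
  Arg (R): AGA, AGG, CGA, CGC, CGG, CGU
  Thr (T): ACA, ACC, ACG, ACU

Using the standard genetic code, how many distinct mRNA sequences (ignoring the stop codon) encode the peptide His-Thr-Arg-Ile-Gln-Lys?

576

His: 2 codons.
Thr: 4 codons.
Arg: 6 codons.
Ile: 3 codons.
Gln: 2 codons.
Lys: 2 codons.
2 × 4 × 6 × 3 × 2 × 2 = 576.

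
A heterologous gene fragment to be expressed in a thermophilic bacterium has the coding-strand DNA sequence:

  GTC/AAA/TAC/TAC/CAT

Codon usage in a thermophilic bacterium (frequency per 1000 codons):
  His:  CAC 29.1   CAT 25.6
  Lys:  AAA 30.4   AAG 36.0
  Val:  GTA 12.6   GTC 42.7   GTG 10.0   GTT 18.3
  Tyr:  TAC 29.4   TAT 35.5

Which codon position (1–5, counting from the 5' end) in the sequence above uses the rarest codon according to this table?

Codon 1 GTC (Val): 42.7 per 1000.
Codon 2 AAA (Lys): 30.4 per 1000.
Codon 3 TAC (Tyr): 29.4 per 1000.
Codon 4 TAC (Tyr): 29.4 per 1000.
Codon 5 CAT (His): 25.6 per 1000.
Lowest frequency is 25.6 at codon 5.

5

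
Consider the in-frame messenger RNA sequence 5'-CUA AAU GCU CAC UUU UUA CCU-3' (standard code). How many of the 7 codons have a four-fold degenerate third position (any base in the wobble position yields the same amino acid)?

Codon 1 CUA (Leu): third position 4-fold.
Codon 2 AAU (Asn): third position 2-fold.
Codon 3 GCU (Ala): third position 4-fold.
Codon 4 CAC (His): third position 2-fold.
Codon 5 UUU (Phe): third position 2-fold.
Codon 6 UUA (Leu): third position 2-fold.
Codon 7 CCU (Pro): third position 4-fold.
Four-fold degenerate third positions: 3.

3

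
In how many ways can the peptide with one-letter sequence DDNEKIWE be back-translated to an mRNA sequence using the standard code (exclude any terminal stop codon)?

Asp: 2 codons.
Asp: 2 codons.
Asn: 2 codons.
Glu: 2 codons.
Lys: 2 codons.
Ile: 3 codons.
Trp: 1 codon.
Glu: 2 codons.
2 × 2 × 2 × 2 × 2 × 3 × 1 × 2 = 192.

192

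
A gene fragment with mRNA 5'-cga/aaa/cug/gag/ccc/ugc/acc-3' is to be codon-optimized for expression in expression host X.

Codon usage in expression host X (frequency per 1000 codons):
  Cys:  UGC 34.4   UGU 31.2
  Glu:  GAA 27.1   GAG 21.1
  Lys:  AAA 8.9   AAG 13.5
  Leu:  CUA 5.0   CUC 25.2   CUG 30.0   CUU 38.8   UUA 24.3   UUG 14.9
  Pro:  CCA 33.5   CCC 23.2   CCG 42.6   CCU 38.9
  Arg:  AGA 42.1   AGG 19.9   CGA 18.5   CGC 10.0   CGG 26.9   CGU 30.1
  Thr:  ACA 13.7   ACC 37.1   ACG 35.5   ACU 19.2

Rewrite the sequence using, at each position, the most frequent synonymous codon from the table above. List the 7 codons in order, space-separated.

AGA AAG CUU GAA CCG UGC ACC

Codon 1 (Arg): best is AGA at 42.1.
Codon 2 (Lys): best is AAG at 13.5.
Codon 3 (Leu): best is CUU at 38.8.
Codon 4 (Glu): best is GAA at 27.1.
Codon 5 (Pro): best is CCG at 42.6.
Codon 6 (Cys): best is UGC at 34.4.
Codon 7 (Thr): best is ACC at 37.1.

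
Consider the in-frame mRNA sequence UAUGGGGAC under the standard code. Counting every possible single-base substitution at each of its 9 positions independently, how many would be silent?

Codon 1 (UAU, Tyr): 1 synonymous substitution.
Codon 2 (GGG, Gly): 3 synonymous substitutions.
Codon 3 (GAC, Asp): 1 synonymous substitution.
Total: 1 + 3 + 1 = 5.

5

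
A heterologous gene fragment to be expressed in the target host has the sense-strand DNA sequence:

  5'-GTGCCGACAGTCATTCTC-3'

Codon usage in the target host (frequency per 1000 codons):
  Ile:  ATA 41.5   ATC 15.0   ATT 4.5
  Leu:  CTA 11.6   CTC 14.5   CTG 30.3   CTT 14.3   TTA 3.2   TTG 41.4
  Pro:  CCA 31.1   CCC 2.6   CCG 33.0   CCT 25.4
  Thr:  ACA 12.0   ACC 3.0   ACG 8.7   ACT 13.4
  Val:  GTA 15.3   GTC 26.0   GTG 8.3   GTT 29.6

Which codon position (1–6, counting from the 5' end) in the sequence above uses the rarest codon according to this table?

Codon 1 GTG (Val): 8.3 per 1000.
Codon 2 CCG (Pro): 33.0 per 1000.
Codon 3 ACA (Thr): 12.0 per 1000.
Codon 4 GTC (Val): 26.0 per 1000.
Codon 5 ATT (Ile): 4.5 per 1000.
Codon 6 CTC (Leu): 14.5 per 1000.
Lowest frequency is 4.5 at codon 5.

5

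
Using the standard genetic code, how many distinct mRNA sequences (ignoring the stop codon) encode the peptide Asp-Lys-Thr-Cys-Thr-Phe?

Asp: 2 codons.
Lys: 2 codons.
Thr: 4 codons.
Cys: 2 codons.
Thr: 4 codons.
Phe: 2 codons.
2 × 2 × 4 × 2 × 4 × 2 = 256.

256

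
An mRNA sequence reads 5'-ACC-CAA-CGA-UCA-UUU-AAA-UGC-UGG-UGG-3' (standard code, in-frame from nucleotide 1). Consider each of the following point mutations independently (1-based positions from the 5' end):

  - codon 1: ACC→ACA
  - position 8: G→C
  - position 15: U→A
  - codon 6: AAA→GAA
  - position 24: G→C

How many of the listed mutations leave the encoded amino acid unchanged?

1

Codon 1: ACC (Thr) → ACA (Thr) — synonymous.
Codon 3: CGA (Arg) → CCA (Pro) — missense.
Codon 5: UUU (Phe) → UUA (Leu) — missense.
Codon 6: AAA (Lys) → GAA (Glu) — missense.
Codon 8: UGG (Trp) → UGC (Cys) — missense.
Synonymous: 1 of 5.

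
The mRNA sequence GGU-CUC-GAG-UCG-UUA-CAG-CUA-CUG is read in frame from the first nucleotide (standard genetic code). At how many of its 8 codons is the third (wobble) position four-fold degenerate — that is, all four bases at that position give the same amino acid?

5

Codon 1 GGU (Gly): third position 4-fold.
Codon 2 CUC (Leu): third position 4-fold.
Codon 3 GAG (Glu): third position 2-fold.
Codon 4 UCG (Ser): third position 4-fold.
Codon 5 UUA (Leu): third position 2-fold.
Codon 6 CAG (Gln): third position 2-fold.
Codon 7 CUA (Leu): third position 4-fold.
Codon 8 CUG (Leu): third position 4-fold.
Four-fold degenerate third positions: 5.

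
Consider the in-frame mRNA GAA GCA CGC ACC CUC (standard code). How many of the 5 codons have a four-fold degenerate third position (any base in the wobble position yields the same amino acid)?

4

Codon 1 GAA (Glu): third position 2-fold.
Codon 2 GCA (Ala): third position 4-fold.
Codon 3 CGC (Arg): third position 4-fold.
Codon 4 ACC (Thr): third position 4-fold.
Codon 5 CUC (Leu): third position 4-fold.
Four-fold degenerate third positions: 4.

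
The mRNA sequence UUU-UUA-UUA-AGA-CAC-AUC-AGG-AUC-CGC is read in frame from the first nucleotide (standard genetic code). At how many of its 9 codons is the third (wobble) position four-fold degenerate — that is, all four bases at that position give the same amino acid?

Codon 1 UUU (Phe): third position 2-fold.
Codon 2 UUA (Leu): third position 2-fold.
Codon 3 UUA (Leu): third position 2-fold.
Codon 4 AGA (Arg): third position 2-fold.
Codon 5 CAC (His): third position 2-fold.
Codon 6 AUC (Ile): third position 3-fold.
Codon 7 AGG (Arg): third position 2-fold.
Codon 8 AUC (Ile): third position 3-fold.
Codon 9 CGC (Arg): third position 4-fold.
Four-fold degenerate third positions: 1.

1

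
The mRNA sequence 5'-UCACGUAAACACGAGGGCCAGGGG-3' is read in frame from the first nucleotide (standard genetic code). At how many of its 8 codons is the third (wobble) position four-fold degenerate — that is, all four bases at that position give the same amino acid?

Codon 1 UCA (Ser): third position 4-fold.
Codon 2 CGU (Arg): third position 4-fold.
Codon 3 AAA (Lys): third position 2-fold.
Codon 4 CAC (His): third position 2-fold.
Codon 5 GAG (Glu): third position 2-fold.
Codon 6 GGC (Gly): third position 4-fold.
Codon 7 CAG (Gln): third position 2-fold.
Codon 8 GGG (Gly): third position 4-fold.
Four-fold degenerate third positions: 4.

4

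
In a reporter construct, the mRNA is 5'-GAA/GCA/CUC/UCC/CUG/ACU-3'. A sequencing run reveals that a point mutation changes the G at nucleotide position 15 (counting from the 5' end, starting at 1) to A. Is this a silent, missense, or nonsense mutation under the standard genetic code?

silent

Position 15 falls in codon 5: CUG → Leu.
After the substitution the codon is CUA → Leu.
Both encode Leu, so the change is synonymous.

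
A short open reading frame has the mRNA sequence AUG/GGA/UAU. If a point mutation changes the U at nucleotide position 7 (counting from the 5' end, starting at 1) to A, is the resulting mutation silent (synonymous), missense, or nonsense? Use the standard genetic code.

Position 7 falls in codon 3: UAU → Tyr.
After the substitution the codon is AAU → Asn.
Tyr ≠ Asn, so this is a missense mutation.

missense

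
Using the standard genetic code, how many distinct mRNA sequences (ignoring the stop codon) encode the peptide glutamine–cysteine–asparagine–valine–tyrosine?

Gln: 2 codons.
Cys: 2 codons.
Asn: 2 codons.
Val: 4 codons.
Tyr: 2 codons.
2 × 2 × 2 × 4 × 2 = 64.

64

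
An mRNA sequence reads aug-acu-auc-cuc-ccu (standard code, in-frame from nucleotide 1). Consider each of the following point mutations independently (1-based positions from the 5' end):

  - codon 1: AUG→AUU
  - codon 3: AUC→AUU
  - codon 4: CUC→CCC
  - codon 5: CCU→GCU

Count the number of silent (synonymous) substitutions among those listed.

1

Codon 1: AUG (Met) → AUU (Ile) — missense.
Codon 3: AUC (Ile) → AUU (Ile) — synonymous.
Codon 4: CUC (Leu) → CCC (Pro) — missense.
Codon 5: CCU (Pro) → GCU (Ala) — missense.
Synonymous: 1 of 4.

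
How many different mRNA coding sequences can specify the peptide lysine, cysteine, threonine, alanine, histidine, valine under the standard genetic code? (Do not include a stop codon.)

Lys: 2 codons.
Cys: 2 codons.
Thr: 4 codons.
Ala: 4 codons.
His: 2 codons.
Val: 4 codons.
2 × 2 × 4 × 4 × 2 × 4 = 512.

512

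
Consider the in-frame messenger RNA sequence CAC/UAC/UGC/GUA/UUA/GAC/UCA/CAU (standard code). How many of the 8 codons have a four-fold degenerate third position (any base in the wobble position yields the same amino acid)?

Codon 1 CAC (His): third position 2-fold.
Codon 2 UAC (Tyr): third position 2-fold.
Codon 3 UGC (Cys): third position 2-fold.
Codon 4 GUA (Val): third position 4-fold.
Codon 5 UUA (Leu): third position 2-fold.
Codon 6 GAC (Asp): third position 2-fold.
Codon 7 UCA (Ser): third position 4-fold.
Codon 8 CAU (His): third position 2-fold.
Four-fold degenerate third positions: 2.

2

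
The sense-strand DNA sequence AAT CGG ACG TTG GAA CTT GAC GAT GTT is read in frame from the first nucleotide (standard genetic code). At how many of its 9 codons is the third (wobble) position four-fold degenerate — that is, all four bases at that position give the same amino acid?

Codon 1 AAT (Asn): third position 2-fold.
Codon 2 CGG (Arg): third position 4-fold.
Codon 3 ACG (Thr): third position 4-fold.
Codon 4 TTG (Leu): third position 2-fold.
Codon 5 GAA (Glu): third position 2-fold.
Codon 6 CTT (Leu): third position 4-fold.
Codon 7 GAC (Asp): third position 2-fold.
Codon 8 GAT (Asp): third position 2-fold.
Codon 9 GTT (Val): third position 4-fold.
Four-fold degenerate third positions: 4.

4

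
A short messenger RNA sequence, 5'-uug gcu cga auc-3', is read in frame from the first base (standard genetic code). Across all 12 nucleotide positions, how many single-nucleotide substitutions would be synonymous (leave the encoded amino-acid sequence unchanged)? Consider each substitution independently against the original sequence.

11

Codon 1 (UUG, Leu): 2 synonymous substitutions.
Codon 2 (GCU, Ala): 3 synonymous substitutions.
Codon 3 (CGA, Arg): 4 synonymous substitutions.
Codon 4 (AUC, Ile): 2 synonymous substitutions.
Total: 2 + 3 + 4 + 2 = 11.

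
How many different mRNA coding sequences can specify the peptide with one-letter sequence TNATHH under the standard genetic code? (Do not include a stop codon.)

Thr: 4 codons.
Asn: 2 codons.
Ala: 4 codons.
Thr: 4 codons.
His: 2 codons.
His: 2 codons.
4 × 2 × 4 × 4 × 2 × 2 = 512.

512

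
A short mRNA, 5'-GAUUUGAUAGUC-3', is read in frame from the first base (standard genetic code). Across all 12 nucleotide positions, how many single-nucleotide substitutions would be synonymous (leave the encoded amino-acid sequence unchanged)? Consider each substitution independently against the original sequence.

Codon 1 (GAU, Asp): 1 synonymous substitution.
Codon 2 (UUG, Leu): 2 synonymous substitutions.
Codon 3 (AUA, Ile): 2 synonymous substitutions.
Codon 4 (GUC, Val): 3 synonymous substitutions.
Total: 1 + 2 + 2 + 3 = 8.

8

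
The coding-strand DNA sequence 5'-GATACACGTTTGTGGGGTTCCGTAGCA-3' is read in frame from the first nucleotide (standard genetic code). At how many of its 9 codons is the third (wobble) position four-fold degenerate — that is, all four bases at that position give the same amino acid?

Codon 1 GAT (Asp): third position 2-fold.
Codon 2 ACA (Thr): third position 4-fold.
Codon 3 CGT (Arg): third position 4-fold.
Codon 4 TTG (Leu): third position 2-fold.
Codon 5 TGG (Trp): third position 1-fold.
Codon 6 GGT (Gly): third position 4-fold.
Codon 7 TCC (Ser): third position 4-fold.
Codon 8 GTA (Val): third position 4-fold.
Codon 9 GCA (Ala): third position 4-fold.
Four-fold degenerate third positions: 6.

6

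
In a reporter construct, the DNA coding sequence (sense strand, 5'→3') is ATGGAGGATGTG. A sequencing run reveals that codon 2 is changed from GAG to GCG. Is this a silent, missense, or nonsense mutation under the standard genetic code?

missense

Position 5 falls in codon 2: GAG → Glu.
After the substitution the codon is GCG → Ala.
Glu ≠ Ala, so this is a missense mutation.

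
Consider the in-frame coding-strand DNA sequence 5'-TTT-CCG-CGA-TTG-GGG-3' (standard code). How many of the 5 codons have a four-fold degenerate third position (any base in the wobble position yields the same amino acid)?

3

Codon 1 TTT (Phe): third position 2-fold.
Codon 2 CCG (Pro): third position 4-fold.
Codon 3 CGA (Arg): third position 4-fold.
Codon 4 TTG (Leu): third position 2-fold.
Codon 5 GGG (Gly): third position 4-fold.
Four-fold degenerate third positions: 3.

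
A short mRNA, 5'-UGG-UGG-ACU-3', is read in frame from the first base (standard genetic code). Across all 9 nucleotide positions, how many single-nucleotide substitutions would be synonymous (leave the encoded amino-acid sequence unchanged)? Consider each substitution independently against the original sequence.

3

Codon 1 (UGG, Trp): 0 synonymous substitutions.
Codon 2 (UGG, Trp): 0 synonymous substitutions.
Codon 3 (ACU, Thr): 3 synonymous substitutions.
Total: 0 + 0 + 3 = 3.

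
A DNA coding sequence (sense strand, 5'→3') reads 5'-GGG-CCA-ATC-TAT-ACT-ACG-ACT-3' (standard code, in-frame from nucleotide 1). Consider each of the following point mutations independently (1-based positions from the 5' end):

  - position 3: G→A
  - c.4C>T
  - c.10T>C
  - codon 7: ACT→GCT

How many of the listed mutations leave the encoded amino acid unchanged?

Codon 1: GGG (Gly) → GGA (Gly) — synonymous.
Codon 2: CCA (Pro) → TCA (Ser) — missense.
Codon 4: TAT (Tyr) → CAT (His) — missense.
Codon 7: ACT (Thr) → GCT (Ala) — missense.
Synonymous: 1 of 4.

1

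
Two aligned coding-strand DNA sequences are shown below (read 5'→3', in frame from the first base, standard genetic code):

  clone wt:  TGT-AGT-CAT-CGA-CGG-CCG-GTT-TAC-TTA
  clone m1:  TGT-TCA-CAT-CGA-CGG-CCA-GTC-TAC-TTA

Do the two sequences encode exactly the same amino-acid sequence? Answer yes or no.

Codon 1: TGT Cys / TGT Cys — identical.
Codon 2: AGT Ser / TCA Ser — synonymous.
Codon 3: CAT His / CAT His — identical.
Codon 4: CGA Arg / CGA Arg — identical.
Codon 5: CGG Arg / CGG Arg — identical.
Codon 6: CCG Pro / CCA Pro — synonymous.
Codon 7: GTT Val / GTC Val — synonymous.
Codon 8: TAC Tyr / TAC Tyr — identical.
Codon 9: TTA Leu / TTA Leu — identical.
Nonsynonymous differences: 0 → same protein.

yes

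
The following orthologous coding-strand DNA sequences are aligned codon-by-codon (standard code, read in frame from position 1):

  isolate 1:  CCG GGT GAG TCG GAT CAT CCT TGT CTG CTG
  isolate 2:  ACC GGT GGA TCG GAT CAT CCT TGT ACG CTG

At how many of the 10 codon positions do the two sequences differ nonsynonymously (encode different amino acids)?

Codon 1: CCG Pro / ACC Thr — nonsynonymous.
Codon 2: GGT Gly / GGT Gly — identical.
Codon 3: GAG Glu / GGA Gly — nonsynonymous.
Codon 4: TCG Ser / TCG Ser — identical.
Codon 5: GAT Asp / GAT Asp — identical.
Codon 6: CAT His / CAT His — identical.
Codon 7: CCT Pro / CCT Pro — identical.
Codon 8: TGT Cys / TGT Cys — identical.
Codon 9: CTG Leu / ACG Thr — nonsynonymous.
Codon 10: CTG Leu / CTG Leu — identical.
Nonsynonymous differences: 3.

3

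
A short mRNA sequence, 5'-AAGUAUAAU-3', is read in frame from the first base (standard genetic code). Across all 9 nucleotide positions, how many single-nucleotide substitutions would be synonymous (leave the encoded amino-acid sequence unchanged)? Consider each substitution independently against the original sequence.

Codon 1 (AAG, Lys): 1 synonymous substitution.
Codon 2 (UAU, Tyr): 1 synonymous substitution.
Codon 3 (AAU, Asn): 1 synonymous substitution.
Total: 1 + 1 + 1 = 3.

3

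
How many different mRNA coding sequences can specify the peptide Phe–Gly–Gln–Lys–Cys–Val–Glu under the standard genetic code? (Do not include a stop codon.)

512

Phe: 2 codons.
Gly: 4 codons.
Gln: 2 codons.
Lys: 2 codons.
Cys: 2 codons.
Val: 4 codons.
Glu: 2 codons.
2 × 4 × 2 × 2 × 2 × 4 × 2 = 512.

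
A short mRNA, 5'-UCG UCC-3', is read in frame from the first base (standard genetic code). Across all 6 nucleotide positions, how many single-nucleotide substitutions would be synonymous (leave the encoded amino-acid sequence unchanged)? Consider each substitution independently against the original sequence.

6

Codon 1 (UCG, Ser): 3 synonymous substitutions.
Codon 2 (UCC, Ser): 3 synonymous substitutions.
Total: 3 + 3 = 6.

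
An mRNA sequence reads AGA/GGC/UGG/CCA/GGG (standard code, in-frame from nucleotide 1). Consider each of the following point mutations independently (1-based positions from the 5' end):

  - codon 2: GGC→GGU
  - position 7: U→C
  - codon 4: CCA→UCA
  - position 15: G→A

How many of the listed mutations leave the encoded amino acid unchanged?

Codon 2: GGC (Gly) → GGU (Gly) — synonymous.
Codon 3: UGG (Trp) → CGG (Arg) — missense.
Codon 4: CCA (Pro) → UCA (Ser) — missense.
Codon 5: GGG (Gly) → GGA (Gly) — synonymous.
Synonymous: 2 of 4.

2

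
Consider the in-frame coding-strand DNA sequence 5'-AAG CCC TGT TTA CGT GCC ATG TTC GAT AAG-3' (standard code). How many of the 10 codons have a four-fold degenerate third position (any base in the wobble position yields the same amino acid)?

Codon 1 AAG (Lys): third position 2-fold.
Codon 2 CCC (Pro): third position 4-fold.
Codon 3 TGT (Cys): third position 2-fold.
Codon 4 TTA (Leu): third position 2-fold.
Codon 5 CGT (Arg): third position 4-fold.
Codon 6 GCC (Ala): third position 4-fold.
Codon 7 ATG (Met): third position 1-fold.
Codon 8 TTC (Phe): third position 2-fold.
Codon 9 GAT (Asp): third position 2-fold.
Codon 10 AAG (Lys): third position 2-fold.
Four-fold degenerate third positions: 3.

3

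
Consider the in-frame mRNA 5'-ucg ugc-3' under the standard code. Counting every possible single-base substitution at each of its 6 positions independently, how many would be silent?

Codon 1 (UCG, Ser): 3 synonymous substitutions.
Codon 2 (UGC, Cys): 1 synonymous substitution.
Total: 3 + 1 = 4.

4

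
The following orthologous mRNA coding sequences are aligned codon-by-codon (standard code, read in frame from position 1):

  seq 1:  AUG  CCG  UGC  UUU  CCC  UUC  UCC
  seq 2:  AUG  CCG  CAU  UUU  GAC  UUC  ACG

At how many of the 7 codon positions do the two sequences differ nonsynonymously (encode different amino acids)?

Codon 1: AUG Met / AUG Met — identical.
Codon 2: CCG Pro / CCG Pro — identical.
Codon 3: UGC Cys / CAU His — nonsynonymous.
Codon 4: UUU Phe / UUU Phe — identical.
Codon 5: CCC Pro / GAC Asp — nonsynonymous.
Codon 6: UUC Phe / UUC Phe — identical.
Codon 7: UCC Ser / ACG Thr — nonsynonymous.
Nonsynonymous differences: 3.

3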